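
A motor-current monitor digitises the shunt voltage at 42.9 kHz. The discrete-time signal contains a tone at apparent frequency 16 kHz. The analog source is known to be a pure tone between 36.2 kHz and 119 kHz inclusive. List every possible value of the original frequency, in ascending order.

Frequencies that alias to 16 kHz are k·fs ± 16 kHz for integer k ≥ 0.
k=0: 16 kHz.
k=1: 26.9 kHz, 58.9 kHz.
k=2: 69.8 kHz, 101.8 kHz.
k=3: 112.7 kHz, 144.7 kHz.
k=4: 155.6 kHz, 187.6 kHz.
Within [36.2 kHz, 119 kHz]: 58.9 kHz, 69.8 kHz, 101.8 kHz, 112.7 kHz.

58.9 kHz, 69.8 kHz, 101.8 kHz, 112.7 kHz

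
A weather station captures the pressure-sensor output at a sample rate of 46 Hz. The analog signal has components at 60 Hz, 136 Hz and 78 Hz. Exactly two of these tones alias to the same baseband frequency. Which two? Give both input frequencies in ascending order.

60 Hz, 78 Hz

fs/2 = 23 Hz.
60 Hz mod fs = 14 Hz.
14 Hz ≤ fs/2 = 23 Hz, appears at 14 Hz.
136 Hz mod fs = 44 Hz.
44 Hz > fs/2 = 23 Hz, folds to fs − 44 Hz = 2 Hz.
78 Hz mod fs = 32 Hz.
32 Hz > fs/2 = 23 Hz, folds to fs − 32 Hz = 14 Hz.
60 Hz and 78 Hz both map to 14 Hz.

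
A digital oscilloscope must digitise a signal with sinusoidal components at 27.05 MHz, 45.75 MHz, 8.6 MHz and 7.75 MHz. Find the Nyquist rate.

Highest-frequency component: 45.75 MHz.
Nyquist rate = 2 × 45.75 MHz = 91.5 MHz.

91.5 MHz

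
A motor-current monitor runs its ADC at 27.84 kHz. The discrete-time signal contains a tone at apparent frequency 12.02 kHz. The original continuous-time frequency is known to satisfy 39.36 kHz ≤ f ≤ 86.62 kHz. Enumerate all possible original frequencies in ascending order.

Frequencies that alias to 12.02 kHz are k·fs ± 12.02 kHz for integer k ≥ 0.
k=0: 12.02 kHz.
k=1: 15.82 kHz, 39.86 kHz.
k=2: 43.66 kHz, 67.7 kHz.
k=3: 71.5 kHz, 95.54 kHz.
k=4: 99.34 kHz, 123.38 kHz.
Within [39.36 kHz, 86.62 kHz]: 39.86 kHz, 43.66 kHz, 67.7 kHz, 71.5 kHz.

39.86 kHz, 43.66 kHz, 67.7 kHz, 71.5 kHz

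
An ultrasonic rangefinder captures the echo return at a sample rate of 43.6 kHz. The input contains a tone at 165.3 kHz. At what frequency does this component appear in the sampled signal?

165.3 kHz mod fs = 34.5 kHz.
34.5 kHz > fs/2 = 21.8 kHz, folds to fs − 34.5 kHz = 9.1 kHz.

9.1 kHz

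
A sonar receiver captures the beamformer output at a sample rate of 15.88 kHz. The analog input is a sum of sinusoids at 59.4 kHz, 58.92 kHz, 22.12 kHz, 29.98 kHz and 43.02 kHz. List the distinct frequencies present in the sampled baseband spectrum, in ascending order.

fs/2 = 7.94 kHz.
59.4 kHz mod fs = 11.76 kHz.
11.76 kHz > fs/2 = 7.94 kHz, folds to fs − 11.76 kHz = 4.12 kHz.
58.92 kHz mod fs = 11.28 kHz.
11.28 kHz > fs/2 = 7.94 kHz, folds to fs − 11.28 kHz = 4.6 kHz.
22.12 kHz mod fs = 6.24 kHz.
6.24 kHz ≤ fs/2 = 7.94 kHz, appears at 6.24 kHz.
29.98 kHz mod fs = 14.1 kHz.
14.1 kHz > fs/2 = 7.94 kHz, folds to fs − 14.1 kHz = 1.78 kHz.
43.02 kHz mod fs = 11.26 kHz.
11.26 kHz > fs/2 = 7.94 kHz, folds to fs − 11.26 kHz = 4.62 kHz.
Distinct values: {1.78 kHz, 4.12 kHz, 4.6 kHz, 4.62 kHz, 6.24 kHz}.

1.78 kHz, 4.12 kHz, 4.6 kHz, 4.62 kHz, 6.24 kHz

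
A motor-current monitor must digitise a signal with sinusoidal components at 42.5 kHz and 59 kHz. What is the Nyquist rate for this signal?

118 kHz

Highest-frequency component: 59 kHz.
Nyquist rate = 2 × 59 kHz = 118 kHz.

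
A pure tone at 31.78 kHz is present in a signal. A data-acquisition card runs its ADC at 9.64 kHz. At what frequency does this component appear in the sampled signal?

31.78 kHz mod fs = 2.86 kHz.
2.86 kHz ≤ fs/2 = 4.82 kHz, appears at 2.86 kHz.

2.86 kHz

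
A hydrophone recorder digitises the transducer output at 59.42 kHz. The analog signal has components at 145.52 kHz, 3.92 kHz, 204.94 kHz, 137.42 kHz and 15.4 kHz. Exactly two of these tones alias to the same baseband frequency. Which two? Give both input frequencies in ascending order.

fs/2 = 29.71 kHz.
145.52 kHz mod fs = 26.68 kHz.
26.68 kHz ≤ fs/2 = 29.71 kHz, appears at 26.68 kHz.
3.92 kHz ≤ fs/2 = 29.71 kHz, passes unchanged.
204.94 kHz mod fs = 26.68 kHz.
26.68 kHz ≤ fs/2 = 29.71 kHz, appears at 26.68 kHz.
137.42 kHz mod fs = 18.58 kHz.
18.58 kHz ≤ fs/2 = 29.71 kHz, appears at 18.58 kHz.
15.4 kHz ≤ fs/2 = 29.71 kHz, passes unchanged.
145.52 kHz and 204.94 kHz both map to 26.68 kHz.

145.52 kHz, 204.94 kHz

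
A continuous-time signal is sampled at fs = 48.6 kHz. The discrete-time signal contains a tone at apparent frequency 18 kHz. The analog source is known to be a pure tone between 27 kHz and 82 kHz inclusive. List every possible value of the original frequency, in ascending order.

Frequencies that alias to 18 kHz are k·fs ± 18 kHz for integer k ≥ 0.
k=0: 18 kHz.
k=1: 30.6 kHz, 66.6 kHz.
k=2: 79.2 kHz, 115.2 kHz.
k=3: 127.8 kHz, 163.8 kHz.
Within [27 kHz, 82 kHz]: 30.6 kHz, 66.6 kHz, 79.2 kHz.

30.6 kHz, 66.6 kHz, 79.2 kHz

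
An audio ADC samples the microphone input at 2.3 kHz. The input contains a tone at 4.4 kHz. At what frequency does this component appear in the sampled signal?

0.2 kHz

4.4 kHz mod fs = 2.1 kHz.
2.1 kHz > fs/2 = 1.15 kHz, folds to fs − 2.1 kHz = 0.2 kHz.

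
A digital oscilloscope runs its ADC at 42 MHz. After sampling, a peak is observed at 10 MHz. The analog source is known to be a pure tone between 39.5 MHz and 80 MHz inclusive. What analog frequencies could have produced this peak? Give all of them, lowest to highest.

52 MHz, 74 MHz

Frequencies that alias to 10 MHz are k·fs ± 10 MHz for integer k ≥ 0.
k=0: 10 MHz.
k=1: 32 MHz, 52 MHz.
k=2: 74 MHz, 94 MHz.
k=3: 116 MHz, 136 MHz.
Within [39.5 MHz, 80 MHz]: 52 MHz, 74 MHz.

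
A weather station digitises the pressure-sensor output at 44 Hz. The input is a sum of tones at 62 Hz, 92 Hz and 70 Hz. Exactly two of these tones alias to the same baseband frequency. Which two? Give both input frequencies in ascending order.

62 Hz, 70 Hz

fs/2 = 22 Hz.
62 Hz mod fs = 18 Hz.
18 Hz ≤ fs/2 = 22 Hz, appears at 18 Hz.
92 Hz mod fs = 4 Hz.
4 Hz ≤ fs/2 = 22 Hz, appears at 4 Hz.
70 Hz mod fs = 26 Hz.
26 Hz > fs/2 = 22 Hz, folds to fs − 26 Hz = 18 Hz.
62 Hz and 70 Hz both map to 18 Hz.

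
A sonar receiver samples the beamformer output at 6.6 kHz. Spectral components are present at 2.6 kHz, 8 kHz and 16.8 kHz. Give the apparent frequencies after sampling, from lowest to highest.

1.4 kHz, 2.6 kHz, 3 kHz

fs/2 = 3.3 kHz.
2.6 kHz ≤ fs/2 = 3.3 kHz, passes unchanged.
8 kHz mod fs = 1.4 kHz.
1.4 kHz ≤ fs/2 = 3.3 kHz, appears at 1.4 kHz.
16.8 kHz mod fs = 3.6 kHz.
3.6 kHz > fs/2 = 3.3 kHz, folds to fs − 3.6 kHz = 3 kHz.
Distinct values: {1.4 kHz, 2.6 kHz, 3 kHz}.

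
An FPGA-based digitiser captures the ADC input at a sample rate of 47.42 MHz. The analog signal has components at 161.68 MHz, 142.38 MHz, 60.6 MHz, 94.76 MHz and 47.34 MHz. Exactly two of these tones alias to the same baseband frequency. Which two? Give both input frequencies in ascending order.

47.34 MHz, 94.76 MHz

fs/2 = 23.71 MHz.
161.68 MHz mod fs = 19.42 MHz.
19.42 MHz ≤ fs/2 = 23.71 MHz, appears at 19.42 MHz.
142.38 MHz mod fs = 0.12 MHz.
0.12 MHz ≤ fs/2 = 23.71 MHz, appears at 0.12 MHz.
60.6 MHz mod fs = 13.18 MHz.
13.18 MHz ≤ fs/2 = 23.71 MHz, appears at 13.18 MHz.
94.76 MHz mod fs = 47.34 MHz.
47.34 MHz > fs/2 = 23.71 MHz, folds to fs − 47.34 MHz = 0.08 MHz.
47.34 MHz > fs/2 = 23.71 MHz, folds to fs − 47.34 MHz = 0.08 MHz.
47.34 MHz and 94.76 MHz both map to 0.08 MHz.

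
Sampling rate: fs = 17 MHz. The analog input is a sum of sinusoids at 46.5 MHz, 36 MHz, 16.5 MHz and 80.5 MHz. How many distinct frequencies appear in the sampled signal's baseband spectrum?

3

fs/2 = 8.5 MHz.
46.5 MHz mod fs = 12.5 MHz.
12.5 MHz > fs/2 = 8.5 MHz, folds to fs − 12.5 MHz = 4.5 MHz.
36 MHz mod fs = 2 MHz.
2 MHz ≤ fs/2 = 8.5 MHz, appears at 2 MHz.
16.5 MHz > fs/2 = 8.5 MHz, folds to fs − 16.5 MHz = 0.5 MHz.
80.5 MHz mod fs = 12.5 MHz.
12.5 MHz > fs/2 = 8.5 MHz, folds to fs − 12.5 MHz = 4.5 MHz.
Distinct values: {0.5 MHz, 2 MHz, 4.5 MHz} → 3.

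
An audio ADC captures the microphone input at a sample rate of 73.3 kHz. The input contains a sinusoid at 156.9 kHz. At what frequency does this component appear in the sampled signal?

156.9 kHz mod fs = 10.3 kHz.
10.3 kHz ≤ fs/2 = 36.65 kHz, appears at 10.3 kHz.

10.3 kHz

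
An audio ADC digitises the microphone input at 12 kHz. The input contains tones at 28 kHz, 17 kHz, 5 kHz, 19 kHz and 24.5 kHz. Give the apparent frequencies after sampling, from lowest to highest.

0.5 kHz, 4 kHz, 5 kHz

fs/2 = 6 kHz.
28 kHz mod fs = 4 kHz.
4 kHz ≤ fs/2 = 6 kHz, appears at 4 kHz.
17 kHz mod fs = 5 kHz.
5 kHz ≤ fs/2 = 6 kHz, appears at 5 kHz.
5 kHz ≤ fs/2 = 6 kHz, passes unchanged.
19 kHz mod fs = 7 kHz.
7 kHz > fs/2 = 6 kHz, folds to fs − 7 kHz = 5 kHz.
24.5 kHz mod fs = 0.5 kHz.
0.5 kHz ≤ fs/2 = 6 kHz, appears at 0.5 kHz.
Distinct values: {0.5 kHz, 4 kHz, 5 kHz}.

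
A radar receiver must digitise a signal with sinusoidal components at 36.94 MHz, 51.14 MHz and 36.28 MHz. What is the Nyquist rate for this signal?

Highest-frequency component: 51.14 MHz.
Nyquist rate = 2 × 51.14 MHz = 102.28 MHz.

102.28 MHz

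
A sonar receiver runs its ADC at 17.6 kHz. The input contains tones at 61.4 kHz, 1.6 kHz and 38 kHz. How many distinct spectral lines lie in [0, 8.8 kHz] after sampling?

fs/2 = 8.8 kHz.
61.4 kHz mod fs = 8.6 kHz.
8.6 kHz ≤ fs/2 = 8.8 kHz, appears at 8.6 kHz.
1.6 kHz ≤ fs/2 = 8.8 kHz, passes unchanged.
38 kHz mod fs = 2.8 kHz.
2.8 kHz ≤ fs/2 = 8.8 kHz, appears at 2.8 kHz.
Distinct values: {1.6 kHz, 2.8 kHz, 8.6 kHz} → 3.

3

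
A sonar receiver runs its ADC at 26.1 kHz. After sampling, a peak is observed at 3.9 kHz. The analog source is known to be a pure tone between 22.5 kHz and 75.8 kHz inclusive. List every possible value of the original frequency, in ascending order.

30 kHz, 48.3 kHz, 56.1 kHz, 74.4 kHz

Frequencies that alias to 3.9 kHz are k·fs ± 3.9 kHz for integer k ≥ 0.
k=0: 3.9 kHz.
k=1: 22.2 kHz, 30 kHz.
k=2: 48.3 kHz, 56.1 kHz.
k=3: 74.4 kHz, 82.2 kHz.
k=4: 100.5 kHz, 108.3 kHz.
Within [22.5 kHz, 75.8 kHz]: 30 kHz, 48.3 kHz, 56.1 kHz, 74.4 kHz.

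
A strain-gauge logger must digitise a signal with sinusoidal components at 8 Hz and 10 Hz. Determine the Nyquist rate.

Highest-frequency component: 10 Hz.
Nyquist rate = 2 × 10 Hz = 20 Hz.

20 Hz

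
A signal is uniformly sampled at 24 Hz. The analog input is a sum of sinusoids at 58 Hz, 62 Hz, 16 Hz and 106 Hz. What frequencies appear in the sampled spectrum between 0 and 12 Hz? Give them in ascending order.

fs/2 = 12 Hz.
58 Hz mod fs = 10 Hz.
10 Hz ≤ fs/2 = 12 Hz, appears at 10 Hz.
62 Hz mod fs = 14 Hz.
14 Hz > fs/2 = 12 Hz, folds to fs − 14 Hz = 10 Hz.
16 Hz > fs/2 = 12 Hz, folds to fs − 16 Hz = 8 Hz.
106 Hz mod fs = 10 Hz.
10 Hz ≤ fs/2 = 12 Hz, appears at 10 Hz.
Distinct values: {8 Hz, 10 Hz}.

8 Hz, 10 Hz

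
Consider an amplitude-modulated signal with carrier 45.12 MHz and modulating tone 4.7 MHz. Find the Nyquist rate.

99.64 MHz

AM sidebands sit at fc ± fm = 40.42 MHz and 49.82 MHz.
Highest-frequency component: 49.82 MHz.
Nyquist rate = 2 × 49.82 MHz = 99.64 MHz.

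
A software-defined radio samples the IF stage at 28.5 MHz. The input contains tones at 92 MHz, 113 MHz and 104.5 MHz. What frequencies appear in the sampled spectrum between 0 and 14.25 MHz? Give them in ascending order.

fs/2 = 14.25 MHz.
92 MHz mod fs = 6.5 MHz.
6.5 MHz ≤ fs/2 = 14.25 MHz, appears at 6.5 MHz.
113 MHz mod fs = 27.5 MHz.
27.5 MHz > fs/2 = 14.25 MHz, folds to fs − 27.5 MHz = 1 MHz.
104.5 MHz mod fs = 19 MHz.
19 MHz > fs/2 = 14.25 MHz, folds to fs − 19 MHz = 9.5 MHz.
Distinct values: {1 MHz, 6.5 MHz, 9.5 MHz}.

1 MHz, 6.5 MHz, 9.5 MHz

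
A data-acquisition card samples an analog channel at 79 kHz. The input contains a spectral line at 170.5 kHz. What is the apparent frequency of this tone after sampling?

170.5 kHz mod fs = 12.5 kHz.
12.5 kHz ≤ fs/2 = 39.5 kHz, appears at 12.5 kHz.

12.5 kHz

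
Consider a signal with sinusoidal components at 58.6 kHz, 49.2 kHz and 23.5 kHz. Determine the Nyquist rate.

Highest-frequency component: 58.6 kHz.
Nyquist rate = 2 × 58.6 kHz = 117.2 kHz.

117.2 kHz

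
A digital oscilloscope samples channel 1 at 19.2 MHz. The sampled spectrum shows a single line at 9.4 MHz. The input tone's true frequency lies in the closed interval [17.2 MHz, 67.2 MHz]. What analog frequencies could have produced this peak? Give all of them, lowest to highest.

28.6 MHz, 29 MHz, 47.8 MHz, 48.2 MHz, 67 MHz

Frequencies that alias to 9.4 MHz are k·fs ± 9.4 MHz for integer k ≥ 0.
k=0: 9.4 MHz.
k=1: 9.8 MHz, 28.6 MHz.
k=2: 29 MHz, 47.8 MHz.
k=3: 48.2 MHz, 67 MHz.
k=4: 67.4 MHz, 86.2 MHz.
Within [17.2 MHz, 67.2 MHz]: 28.6 MHz, 29 MHz, 47.8 MHz, 48.2 MHz, 67 MHz.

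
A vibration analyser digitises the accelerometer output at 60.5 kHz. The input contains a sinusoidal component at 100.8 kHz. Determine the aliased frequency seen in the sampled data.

100.8 kHz mod fs = 40.3 kHz.
40.3 kHz > fs/2 = 30.25 kHz, folds to fs − 40.3 kHz = 20.2 kHz.

20.2 kHz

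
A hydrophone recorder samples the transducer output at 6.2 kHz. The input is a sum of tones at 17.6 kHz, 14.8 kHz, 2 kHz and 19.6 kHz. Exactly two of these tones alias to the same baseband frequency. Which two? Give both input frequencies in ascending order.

17.6 kHz, 19.6 kHz

fs/2 = 3.1 kHz.
17.6 kHz mod fs = 5.2 kHz.
5.2 kHz > fs/2 = 3.1 kHz, folds to fs − 5.2 kHz = 1 kHz.
14.8 kHz mod fs = 2.4 kHz.
2.4 kHz ≤ fs/2 = 3.1 kHz, appears at 2.4 kHz.
2 kHz ≤ fs/2 = 3.1 kHz, passes unchanged.
19.6 kHz mod fs = 1 kHz.
1 kHz ≤ fs/2 = 3.1 kHz, appears at 1 kHz.
17.6 kHz and 19.6 kHz both map to 1 kHz.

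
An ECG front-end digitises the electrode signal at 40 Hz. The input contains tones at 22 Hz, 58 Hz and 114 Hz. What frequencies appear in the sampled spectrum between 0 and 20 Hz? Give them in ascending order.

fs/2 = 20 Hz.
22 Hz > fs/2 = 20 Hz, folds to fs − 22 Hz = 18 Hz.
58 Hz mod fs = 18 Hz.
18 Hz ≤ fs/2 = 20 Hz, appears at 18 Hz.
114 Hz mod fs = 34 Hz.
34 Hz > fs/2 = 20 Hz, folds to fs − 34 Hz = 6 Hz.
Distinct values: {6 Hz, 18 Hz}.

6 Hz, 18 Hz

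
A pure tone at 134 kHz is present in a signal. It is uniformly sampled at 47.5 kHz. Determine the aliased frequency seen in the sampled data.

134 kHz mod fs = 39 kHz.
39 kHz > fs/2 = 23.75 kHz, folds to fs − 39 kHz = 8.5 kHz.

8.5 kHz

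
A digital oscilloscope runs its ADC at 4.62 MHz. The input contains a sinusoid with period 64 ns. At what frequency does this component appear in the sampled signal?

1.765 MHz

T = 64 ns → f = 1/T = 15.625 MHz.
15.625 MHz mod fs = 1.765 MHz.
1.765 MHz ≤ fs/2 = 2.31 MHz, appears at 1.765 MHz.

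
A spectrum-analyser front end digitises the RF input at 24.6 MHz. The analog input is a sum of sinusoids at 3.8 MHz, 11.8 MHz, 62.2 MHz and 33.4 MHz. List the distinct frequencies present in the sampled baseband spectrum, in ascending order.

3.8 MHz, 8.8 MHz, 11.6 MHz, 11.8 MHz

fs/2 = 12.3 MHz.
3.8 MHz ≤ fs/2 = 12.3 MHz, passes unchanged.
11.8 MHz ≤ fs/2 = 12.3 MHz, passes unchanged.
62.2 MHz mod fs = 13 MHz.
13 MHz > fs/2 = 12.3 MHz, folds to fs − 13 MHz = 11.6 MHz.
33.4 MHz mod fs = 8.8 MHz.
8.8 MHz ≤ fs/2 = 12.3 MHz, appears at 8.8 MHz.
Distinct values: {3.8 MHz, 8.8 MHz, 11.6 MHz, 11.8 MHz}.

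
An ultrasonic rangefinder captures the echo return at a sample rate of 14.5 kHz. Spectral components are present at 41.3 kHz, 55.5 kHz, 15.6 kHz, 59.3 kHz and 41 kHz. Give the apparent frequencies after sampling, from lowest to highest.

1.1 kHz, 1.3 kHz, 2.2 kHz, 2.5 kHz

fs/2 = 7.25 kHz.
41.3 kHz mod fs = 12.3 kHz.
12.3 kHz > fs/2 = 7.25 kHz, folds to fs − 12.3 kHz = 2.2 kHz.
55.5 kHz mod fs = 12 kHz.
12 kHz > fs/2 = 7.25 kHz, folds to fs − 12 kHz = 2.5 kHz.
15.6 kHz mod fs = 1.1 kHz.
1.1 kHz ≤ fs/2 = 7.25 kHz, appears at 1.1 kHz.
59.3 kHz mod fs = 1.3 kHz.
1.3 kHz ≤ fs/2 = 7.25 kHz, appears at 1.3 kHz.
41 kHz mod fs = 12 kHz.
12 kHz > fs/2 = 7.25 kHz, folds to fs − 12 kHz = 2.5 kHz.
Distinct values: {1.1 kHz, 1.3 kHz, 2.2 kHz, 2.5 kHz}.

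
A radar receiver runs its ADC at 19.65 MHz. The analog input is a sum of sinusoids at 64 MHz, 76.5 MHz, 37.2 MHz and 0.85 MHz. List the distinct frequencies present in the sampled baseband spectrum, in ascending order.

0.85 MHz, 2.1 MHz, 5.05 MHz

fs/2 = 9.825 MHz.
64 MHz mod fs = 5.05 MHz.
5.05 MHz ≤ fs/2 = 9.825 MHz, appears at 5.05 MHz.
76.5 MHz mod fs = 17.55 MHz.
17.55 MHz > fs/2 = 9.825 MHz, folds to fs − 17.55 MHz = 2.1 MHz.
37.2 MHz mod fs = 17.55 MHz.
17.55 MHz > fs/2 = 9.825 MHz, folds to fs − 17.55 MHz = 2.1 MHz.
0.85 MHz ≤ fs/2 = 9.825 MHz, passes unchanged.
Distinct values: {0.85 MHz, 2.1 MHz, 5.05 MHz}.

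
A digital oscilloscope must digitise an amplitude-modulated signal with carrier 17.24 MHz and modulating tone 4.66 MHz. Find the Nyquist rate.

AM sidebands sit at fc ± fm = 12.58 MHz and 21.9 MHz.
Highest-frequency component: 21.9 MHz.
Nyquist rate = 2 × 21.9 MHz = 43.8 MHz.

43.8 MHz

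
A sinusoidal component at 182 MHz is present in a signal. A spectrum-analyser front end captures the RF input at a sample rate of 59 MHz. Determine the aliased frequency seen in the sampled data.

182 MHz mod fs = 5 MHz.
5 MHz ≤ fs/2 = 29.5 MHz, appears at 5 MHz.

5 MHz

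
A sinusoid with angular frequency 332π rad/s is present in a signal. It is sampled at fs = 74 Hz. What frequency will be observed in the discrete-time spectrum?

ω = 332π rad/s → f = ω/(2π) = 166 Hz.
166 Hz mod fs = 18 Hz.
18 Hz ≤ fs/2 = 37 Hz, appears at 18 Hz.

18 Hz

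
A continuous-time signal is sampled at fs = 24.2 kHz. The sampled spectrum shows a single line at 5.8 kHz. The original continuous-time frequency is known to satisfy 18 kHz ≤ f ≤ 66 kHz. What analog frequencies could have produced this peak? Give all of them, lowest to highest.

Frequencies that alias to 5.8 kHz are k·fs ± 5.8 kHz for integer k ≥ 0.
k=0: 5.8 kHz.
k=1: 18.4 kHz, 30 kHz.
k=2: 42.6 kHz, 54.2 kHz.
k=3: 66.8 kHz, 78.4 kHz.
Within [18 kHz, 66 kHz]: 18.4 kHz, 30 kHz, 42.6 kHz, 54.2 kHz.

18.4 kHz, 30 kHz, 42.6 kHz, 54.2 kHz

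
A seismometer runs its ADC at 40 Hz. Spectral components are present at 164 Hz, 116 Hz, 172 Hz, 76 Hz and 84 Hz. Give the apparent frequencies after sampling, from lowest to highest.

fs/2 = 20 Hz.
164 Hz mod fs = 4 Hz.
4 Hz ≤ fs/2 = 20 Hz, appears at 4 Hz.
116 Hz mod fs = 36 Hz.
36 Hz > fs/2 = 20 Hz, folds to fs − 36 Hz = 4 Hz.
172 Hz mod fs = 12 Hz.
12 Hz ≤ fs/2 = 20 Hz, appears at 12 Hz.
76 Hz mod fs = 36 Hz.
36 Hz > fs/2 = 20 Hz, folds to fs − 36 Hz = 4 Hz.
84 Hz mod fs = 4 Hz.
4 Hz ≤ fs/2 = 20 Hz, appears at 4 Hz.
Distinct values: {4 Hz, 12 Hz}.

4 Hz, 12 Hz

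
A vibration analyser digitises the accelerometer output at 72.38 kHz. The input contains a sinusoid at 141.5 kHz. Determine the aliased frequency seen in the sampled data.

141.5 kHz mod fs = 69.12 kHz.
69.12 kHz > fs/2 = 36.19 kHz, folds to fs − 69.12 kHz = 3.26 kHz.

3.26 kHz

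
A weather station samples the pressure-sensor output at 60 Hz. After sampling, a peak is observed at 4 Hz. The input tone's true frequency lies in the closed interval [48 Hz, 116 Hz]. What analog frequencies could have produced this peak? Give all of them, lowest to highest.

Frequencies that alias to 4 Hz are k·fs ± 4 Hz for integer k ≥ 0.
k=0: 4 Hz.
k=1: 56 Hz, 64 Hz.
k=2: 116 Hz, 124 Hz.
k=3: 176 Hz, 184 Hz.
Within [48 Hz, 116 Hz]: 56 Hz, 64 Hz, 116 Hz.

56 Hz, 64 Hz, 116 Hz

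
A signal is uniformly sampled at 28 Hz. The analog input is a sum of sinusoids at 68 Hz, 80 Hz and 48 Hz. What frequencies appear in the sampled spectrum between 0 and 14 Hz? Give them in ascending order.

fs/2 = 14 Hz.
68 Hz mod fs = 12 Hz.
12 Hz ≤ fs/2 = 14 Hz, appears at 12 Hz.
80 Hz mod fs = 24 Hz.
24 Hz > fs/2 = 14 Hz, folds to fs − 24 Hz = 4 Hz.
48 Hz mod fs = 20 Hz.
20 Hz > fs/2 = 14 Hz, folds to fs − 20 Hz = 8 Hz.
Distinct values: {4 Hz, 8 Hz, 12 Hz}.

4 Hz, 8 Hz, 12 Hz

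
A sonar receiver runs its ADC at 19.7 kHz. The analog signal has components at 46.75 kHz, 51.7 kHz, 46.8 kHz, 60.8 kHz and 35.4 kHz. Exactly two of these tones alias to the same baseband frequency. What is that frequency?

fs/2 = 9.85 kHz.
46.75 kHz mod fs = 7.35 kHz.
7.35 kHz ≤ fs/2 = 9.85 kHz, appears at 7.35 kHz.
51.7 kHz mod fs = 12.3 kHz.
12.3 kHz > fs/2 = 9.85 kHz, folds to fs − 12.3 kHz = 7.4 kHz.
46.8 kHz mod fs = 7.4 kHz.
7.4 kHz ≤ fs/2 = 9.85 kHz, appears at 7.4 kHz.
60.8 kHz mod fs = 1.7 kHz.
1.7 kHz ≤ fs/2 = 9.85 kHz, appears at 1.7 kHz.
35.4 kHz mod fs = 15.7 kHz.
15.7 kHz > fs/2 = 9.85 kHz, folds to fs − 15.7 kHz = 4 kHz.
46.8 kHz and 51.7 kHz both map to 7.4 kHz.

7.4 kHz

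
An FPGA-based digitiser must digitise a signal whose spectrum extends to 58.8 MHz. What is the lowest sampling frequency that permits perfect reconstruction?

Nyquist rate = 2 × 58.8 MHz = 117.6 MHz.

117.6 MHz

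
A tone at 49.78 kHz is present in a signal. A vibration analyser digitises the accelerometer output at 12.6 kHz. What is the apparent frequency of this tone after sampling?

0.62 kHz

49.78 kHz mod fs = 11.98 kHz.
11.98 kHz > fs/2 = 6.3 kHz, folds to fs − 11.98 kHz = 0.62 kHz.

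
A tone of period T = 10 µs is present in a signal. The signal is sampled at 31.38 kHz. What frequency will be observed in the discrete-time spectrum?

T = 10 µs → f = 1/T = 100 kHz.
100 kHz mod fs = 5.86 kHz.
5.86 kHz ≤ fs/2 = 15.69 kHz, appears at 5.86 kHz.

5.86 kHz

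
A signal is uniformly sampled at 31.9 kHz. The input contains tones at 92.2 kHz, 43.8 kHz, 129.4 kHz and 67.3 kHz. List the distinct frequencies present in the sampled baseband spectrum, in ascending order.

1.8 kHz, 3.5 kHz, 11.9 kHz

fs/2 = 15.95 kHz.
92.2 kHz mod fs = 28.4 kHz.
28.4 kHz > fs/2 = 15.95 kHz, folds to fs − 28.4 kHz = 3.5 kHz.
43.8 kHz mod fs = 11.9 kHz.
11.9 kHz ≤ fs/2 = 15.95 kHz, appears at 11.9 kHz.
129.4 kHz mod fs = 1.8 kHz.
1.8 kHz ≤ fs/2 = 15.95 kHz, appears at 1.8 kHz.
67.3 kHz mod fs = 3.5 kHz.
3.5 kHz ≤ fs/2 = 15.95 kHz, appears at 3.5 kHz.
Distinct values: {1.8 kHz, 3.5 kHz, 11.9 kHz}.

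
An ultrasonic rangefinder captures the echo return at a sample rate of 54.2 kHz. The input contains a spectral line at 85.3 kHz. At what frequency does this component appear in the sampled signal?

23.1 kHz

85.3 kHz mod fs = 31.1 kHz.
31.1 kHz > fs/2 = 27.1 kHz, folds to fs − 31.1 kHz = 23.1 kHz.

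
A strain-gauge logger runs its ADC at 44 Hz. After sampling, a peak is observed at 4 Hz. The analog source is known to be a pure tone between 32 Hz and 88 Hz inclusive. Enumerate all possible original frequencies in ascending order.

40 Hz, 48 Hz, 84 Hz

Frequencies that alias to 4 Hz are k·fs ± 4 Hz for integer k ≥ 0.
k=0: 4 Hz.
k=1: 40 Hz, 48 Hz.
k=2: 84 Hz, 92 Hz.
k=3: 128 Hz, 136 Hz.
Within [32 Hz, 88 Hz]: 40 Hz, 48 Hz, 84 Hz.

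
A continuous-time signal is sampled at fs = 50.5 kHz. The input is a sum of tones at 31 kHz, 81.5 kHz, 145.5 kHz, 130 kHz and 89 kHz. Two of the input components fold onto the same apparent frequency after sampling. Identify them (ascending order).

31 kHz, 81.5 kHz

fs/2 = 25.25 kHz.
31 kHz > fs/2 = 25.25 kHz, folds to fs − 31 kHz = 19.5 kHz.
81.5 kHz mod fs = 31 kHz.
31 kHz > fs/2 = 25.25 kHz, folds to fs − 31 kHz = 19.5 kHz.
145.5 kHz mod fs = 44.5 kHz.
44.5 kHz > fs/2 = 25.25 kHz, folds to fs − 44.5 kHz = 6 kHz.
130 kHz mod fs = 29 kHz.
29 kHz > fs/2 = 25.25 kHz, folds to fs − 29 kHz = 21.5 kHz.
89 kHz mod fs = 38.5 kHz.
38.5 kHz > fs/2 = 25.25 kHz, folds to fs − 38.5 kHz = 12 kHz.
31 kHz and 81.5 kHz both map to 19.5 kHz.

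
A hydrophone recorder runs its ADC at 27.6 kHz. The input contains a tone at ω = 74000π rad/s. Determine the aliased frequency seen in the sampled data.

9.4 kHz

ω = 74000π rad/s → f = ω/(2π) = 37000 Hz = 37 kHz.
37 kHz mod fs = 9.4 kHz.
9.4 kHz ≤ fs/2 = 13.8 kHz, appears at 9.4 kHz.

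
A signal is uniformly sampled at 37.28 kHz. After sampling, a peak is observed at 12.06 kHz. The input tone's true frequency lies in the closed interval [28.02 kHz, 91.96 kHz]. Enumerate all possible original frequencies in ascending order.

49.34 kHz, 62.5 kHz, 86.62 kHz

Frequencies that alias to 12.06 kHz are k·fs ± 12.06 kHz for integer k ≥ 0.
k=0: 12.06 kHz.
k=1: 25.22 kHz, 49.34 kHz.
k=2: 62.5 kHz, 86.62 kHz.
k=3: 99.78 kHz, 123.9 kHz.
Within [28.02 kHz, 91.96 kHz]: 49.34 kHz, 62.5 kHz, 86.62 kHz.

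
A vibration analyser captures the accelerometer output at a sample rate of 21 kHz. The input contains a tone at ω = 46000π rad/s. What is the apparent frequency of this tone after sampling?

ω = 46000π rad/s → f = ω/(2π) = 23000 Hz = 23 kHz.
23 kHz mod fs = 2 kHz.
2 kHz ≤ fs/2 = 10.5 kHz, appears at 2 kHz.

2 kHz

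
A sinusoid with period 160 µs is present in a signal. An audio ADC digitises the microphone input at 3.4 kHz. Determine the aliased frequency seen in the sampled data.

T = 160 µs → f = 1/T = 6.25 kHz.
6.25 kHz mod fs = 2.85 kHz.
2.85 kHz > fs/2 = 1.7 kHz, folds to fs − 2.85 kHz = 0.55 kHz.

0.55 kHz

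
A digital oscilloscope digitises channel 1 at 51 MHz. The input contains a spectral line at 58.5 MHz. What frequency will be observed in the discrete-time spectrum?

7.5 MHz

58.5 MHz mod fs = 7.5 MHz.
7.5 MHz ≤ fs/2 = 25.5 MHz, appears at 7.5 MHz.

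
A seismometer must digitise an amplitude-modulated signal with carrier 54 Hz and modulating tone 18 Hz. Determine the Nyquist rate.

144 Hz

AM sidebands sit at fc ± fm = 36 Hz and 72 Hz.
Highest-frequency component: 72 Hz.
Nyquist rate = 2 × 72 Hz = 144 Hz.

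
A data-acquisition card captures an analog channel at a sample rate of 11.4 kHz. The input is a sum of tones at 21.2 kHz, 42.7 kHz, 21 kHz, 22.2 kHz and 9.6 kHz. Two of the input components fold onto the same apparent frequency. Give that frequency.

1.8 kHz

fs/2 = 5.7 kHz.
21.2 kHz mod fs = 9.8 kHz.
9.8 kHz > fs/2 = 5.7 kHz, folds to fs − 9.8 kHz = 1.6 kHz.
42.7 kHz mod fs = 8.5 kHz.
8.5 kHz > fs/2 = 5.7 kHz, folds to fs − 8.5 kHz = 2.9 kHz.
21 kHz mod fs = 9.6 kHz.
9.6 kHz > fs/2 = 5.7 kHz, folds to fs − 9.6 kHz = 1.8 kHz.
22.2 kHz mod fs = 10.8 kHz.
10.8 kHz > fs/2 = 5.7 kHz, folds to fs − 10.8 kHz = 0.6 kHz.
9.6 kHz > fs/2 = 5.7 kHz, folds to fs − 9.6 kHz = 1.8 kHz.
9.6 kHz and 21 kHz both map to 1.8 kHz.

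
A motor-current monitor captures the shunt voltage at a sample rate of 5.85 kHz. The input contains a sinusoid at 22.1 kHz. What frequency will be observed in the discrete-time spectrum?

1.3 kHz

22.1 kHz mod fs = 4.55 kHz.
4.55 kHz > fs/2 = 2.925 kHz, folds to fs − 4.55 kHz = 1.3 kHz.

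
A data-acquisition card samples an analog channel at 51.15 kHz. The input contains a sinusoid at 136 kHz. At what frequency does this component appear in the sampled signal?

136 kHz mod fs = 33.7 kHz.
33.7 kHz > fs/2 = 25.575 kHz, folds to fs − 33.7 kHz = 17.45 kHz.

17.45 kHz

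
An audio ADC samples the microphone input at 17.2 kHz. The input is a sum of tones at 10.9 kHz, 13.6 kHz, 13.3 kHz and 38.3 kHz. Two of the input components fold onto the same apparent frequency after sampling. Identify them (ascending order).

fs/2 = 8.6 kHz.
10.9 kHz > fs/2 = 8.6 kHz, folds to fs − 10.9 kHz = 6.3 kHz.
13.6 kHz > fs/2 = 8.6 kHz, folds to fs − 13.6 kHz = 3.6 kHz.
13.3 kHz > fs/2 = 8.6 kHz, folds to fs − 13.3 kHz = 3.9 kHz.
38.3 kHz mod fs = 3.9 kHz.
3.9 kHz ≤ fs/2 = 8.6 kHz, appears at 3.9 kHz.
13.3 kHz and 38.3 kHz both map to 3.9 kHz.

13.3 kHz, 38.3 kHz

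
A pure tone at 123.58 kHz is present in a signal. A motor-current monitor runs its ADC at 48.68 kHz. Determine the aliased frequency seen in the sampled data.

123.58 kHz mod fs = 26.22 kHz.
26.22 kHz > fs/2 = 24.34 kHz, folds to fs − 26.22 kHz = 22.46 kHz.

22.46 kHz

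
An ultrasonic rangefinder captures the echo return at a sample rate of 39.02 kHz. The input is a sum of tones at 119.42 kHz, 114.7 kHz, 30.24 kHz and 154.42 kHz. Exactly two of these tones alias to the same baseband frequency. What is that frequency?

2.36 kHz

fs/2 = 19.51 kHz.
119.42 kHz mod fs = 2.36 kHz.
2.36 kHz ≤ fs/2 = 19.51 kHz, appears at 2.36 kHz.
114.7 kHz mod fs = 36.66 kHz.
36.66 kHz > fs/2 = 19.51 kHz, folds to fs − 36.66 kHz = 2.36 kHz.
30.24 kHz > fs/2 = 19.51 kHz, folds to fs − 30.24 kHz = 8.78 kHz.
154.42 kHz mod fs = 37.36 kHz.
37.36 kHz > fs/2 = 19.51 kHz, folds to fs − 37.36 kHz = 1.66 kHz.
114.7 kHz and 119.42 kHz both map to 2.36 kHz.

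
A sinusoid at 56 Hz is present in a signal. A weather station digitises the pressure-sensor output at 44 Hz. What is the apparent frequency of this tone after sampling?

56 Hz mod fs = 12 Hz.
12 Hz ≤ fs/2 = 22 Hz, appears at 12 Hz.

12 Hz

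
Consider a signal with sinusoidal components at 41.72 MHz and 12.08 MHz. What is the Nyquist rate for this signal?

83.44 MHz

Highest-frequency component: 41.72 MHz.
Nyquist rate = 2 × 41.72 MHz = 83.44 MHz.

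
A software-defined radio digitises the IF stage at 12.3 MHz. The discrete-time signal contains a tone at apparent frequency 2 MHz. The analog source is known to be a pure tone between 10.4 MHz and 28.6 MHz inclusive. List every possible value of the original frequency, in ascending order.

14.3 MHz, 22.6 MHz, 26.6 MHz

Frequencies that alias to 2 MHz are k·fs ± 2 MHz for integer k ≥ 0.
k=0: 2 MHz.
k=1: 10.3 MHz, 14.3 MHz.
k=2: 22.6 MHz, 26.6 MHz.
k=3: 34.9 MHz, 38.9 MHz.
Within [10.4 MHz, 28.6 MHz]: 14.3 MHz, 22.6 MHz, 26.6 MHz.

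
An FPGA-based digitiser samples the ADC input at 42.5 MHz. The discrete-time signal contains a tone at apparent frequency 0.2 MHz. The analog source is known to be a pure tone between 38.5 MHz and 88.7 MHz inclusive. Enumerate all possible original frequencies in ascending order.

Frequencies that alias to 0.2 MHz are k·fs ± 0.2 MHz for integer k ≥ 0.
k=0: 0.2 MHz.
k=1: 42.3 MHz, 42.7 MHz.
k=2: 84.8 MHz, 85.2 MHz.
k=3: 127.3 MHz, 127.7 MHz.
Within [38.5 MHz, 88.7 MHz]: 42.3 MHz, 42.7 MHz, 84.8 MHz, 85.2 MHz.

42.3 MHz, 42.7 MHz, 84.8 MHz, 85.2 MHz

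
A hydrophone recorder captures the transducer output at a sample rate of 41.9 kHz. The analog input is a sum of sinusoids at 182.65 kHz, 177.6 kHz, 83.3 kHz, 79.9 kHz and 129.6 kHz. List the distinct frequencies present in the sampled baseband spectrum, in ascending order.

0.5 kHz, 3.9 kHz, 10 kHz, 15.05 kHz

fs/2 = 20.95 kHz.
182.65 kHz mod fs = 15.05 kHz.
15.05 kHz ≤ fs/2 = 20.95 kHz, appears at 15.05 kHz.
177.6 kHz mod fs = 10 kHz.
10 kHz ≤ fs/2 = 20.95 kHz, appears at 10 kHz.
83.3 kHz mod fs = 41.4 kHz.
41.4 kHz > fs/2 = 20.95 kHz, folds to fs − 41.4 kHz = 0.5 kHz.
79.9 kHz mod fs = 38 kHz.
38 kHz > fs/2 = 20.95 kHz, folds to fs − 38 kHz = 3.9 kHz.
129.6 kHz mod fs = 3.9 kHz.
3.9 kHz ≤ fs/2 = 20.95 kHz, appears at 3.9 kHz.
Distinct values: {0.5 kHz, 3.9 kHz, 10 kHz, 15.05 kHz}.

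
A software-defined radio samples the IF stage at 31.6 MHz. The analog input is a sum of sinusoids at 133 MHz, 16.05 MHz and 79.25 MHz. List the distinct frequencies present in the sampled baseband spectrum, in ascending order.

6.6 MHz, 15.55 MHz

fs/2 = 15.8 MHz.
133 MHz mod fs = 6.6 MHz.
6.6 MHz ≤ fs/2 = 15.8 MHz, appears at 6.6 MHz.
16.05 MHz > fs/2 = 15.8 MHz, folds to fs − 16.05 MHz = 15.55 MHz.
79.25 MHz mod fs = 16.05 MHz.
16.05 MHz > fs/2 = 15.8 MHz, folds to fs − 16.05 MHz = 15.55 MHz.
Distinct values: {6.6 MHz, 15.55 MHz}.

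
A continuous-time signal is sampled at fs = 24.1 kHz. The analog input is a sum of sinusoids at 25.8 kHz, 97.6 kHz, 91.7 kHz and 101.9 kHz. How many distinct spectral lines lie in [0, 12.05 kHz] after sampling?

4

fs/2 = 12.05 kHz.
25.8 kHz mod fs = 1.7 kHz.
1.7 kHz ≤ fs/2 = 12.05 kHz, appears at 1.7 kHz.
97.6 kHz mod fs = 1.2 kHz.
1.2 kHz ≤ fs/2 = 12.05 kHz, appears at 1.2 kHz.
91.7 kHz mod fs = 19.4 kHz.
19.4 kHz > fs/2 = 12.05 kHz, folds to fs − 19.4 kHz = 4.7 kHz.
101.9 kHz mod fs = 5.5 kHz.
5.5 kHz ≤ fs/2 = 12.05 kHz, appears at 5.5 kHz.
Distinct values: {1.2 kHz, 1.7 kHz, 4.7 kHz, 5.5 kHz} → 4.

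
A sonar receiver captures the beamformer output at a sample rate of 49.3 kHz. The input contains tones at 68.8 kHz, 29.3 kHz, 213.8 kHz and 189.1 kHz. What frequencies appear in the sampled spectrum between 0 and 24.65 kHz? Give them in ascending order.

fs/2 = 24.65 kHz.
68.8 kHz mod fs = 19.5 kHz.
19.5 kHz ≤ fs/2 = 24.65 kHz, appears at 19.5 kHz.
29.3 kHz > fs/2 = 24.65 kHz, folds to fs − 29.3 kHz = 20 kHz.
213.8 kHz mod fs = 16.6 kHz.
16.6 kHz ≤ fs/2 = 24.65 kHz, appears at 16.6 kHz.
189.1 kHz mod fs = 41.2 kHz.
41.2 kHz > fs/2 = 24.65 kHz, folds to fs − 41.2 kHz = 8.1 kHz.
Distinct values: {8.1 kHz, 16.6 kHz, 19.5 kHz, 20 kHz}.

8.1 kHz, 16.6 kHz, 19.5 kHz, 20 kHz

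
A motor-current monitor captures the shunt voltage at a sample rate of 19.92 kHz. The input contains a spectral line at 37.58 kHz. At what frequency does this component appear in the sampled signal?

37.58 kHz mod fs = 17.66 kHz.
17.66 kHz > fs/2 = 9.96 kHz, folds to fs − 17.66 kHz = 2.26 kHz.

2.26 kHz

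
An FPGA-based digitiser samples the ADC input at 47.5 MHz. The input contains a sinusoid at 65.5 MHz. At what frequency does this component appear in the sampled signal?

65.5 MHz mod fs = 18 MHz.
18 MHz ≤ fs/2 = 23.75 MHz, appears at 18 MHz.

18 MHz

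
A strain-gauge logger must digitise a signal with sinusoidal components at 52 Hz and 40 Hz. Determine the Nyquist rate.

104 Hz

Highest-frequency component: 52 Hz.
Nyquist rate = 2 × 52 Hz = 104 Hz.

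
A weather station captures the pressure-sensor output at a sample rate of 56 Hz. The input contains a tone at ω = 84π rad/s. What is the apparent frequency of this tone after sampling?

ω = 84π rad/s → f = ω/(2π) = 42 Hz.
42 Hz > fs/2 = 28 Hz, folds to fs − 42 Hz = 14 Hz.

14 Hz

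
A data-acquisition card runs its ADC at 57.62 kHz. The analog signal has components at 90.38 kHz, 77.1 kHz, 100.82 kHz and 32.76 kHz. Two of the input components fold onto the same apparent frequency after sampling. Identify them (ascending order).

fs/2 = 28.81 kHz.
90.38 kHz mod fs = 32.76 kHz.
32.76 kHz > fs/2 = 28.81 kHz, folds to fs − 32.76 kHz = 24.86 kHz.
77.1 kHz mod fs = 19.48 kHz.
19.48 kHz ≤ fs/2 = 28.81 kHz, appears at 19.48 kHz.
100.82 kHz mod fs = 43.2 kHz.
43.2 kHz > fs/2 = 28.81 kHz, folds to fs − 43.2 kHz = 14.42 kHz.
32.76 kHz > fs/2 = 28.81 kHz, folds to fs − 32.76 kHz = 24.86 kHz.
32.76 kHz and 90.38 kHz both map to 24.86 kHz.

32.76 kHz, 90.38 kHz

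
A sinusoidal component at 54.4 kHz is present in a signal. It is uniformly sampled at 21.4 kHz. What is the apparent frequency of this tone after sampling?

54.4 kHz mod fs = 11.6 kHz.
11.6 kHz > fs/2 = 10.7 kHz, folds to fs − 11.6 kHz = 9.8 kHz.

9.8 kHz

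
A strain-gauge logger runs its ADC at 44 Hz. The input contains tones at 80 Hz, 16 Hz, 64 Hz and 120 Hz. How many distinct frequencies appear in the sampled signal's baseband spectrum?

4

fs/2 = 22 Hz.
80 Hz mod fs = 36 Hz.
36 Hz > fs/2 = 22 Hz, folds to fs − 36 Hz = 8 Hz.
16 Hz ≤ fs/2 = 22 Hz, passes unchanged.
64 Hz mod fs = 20 Hz.
20 Hz ≤ fs/2 = 22 Hz, appears at 20 Hz.
120 Hz mod fs = 32 Hz.
32 Hz > fs/2 = 22 Hz, folds to fs − 32 Hz = 12 Hz.
Distinct values: {8 Hz, 12 Hz, 16 Hz, 20 Hz} → 4.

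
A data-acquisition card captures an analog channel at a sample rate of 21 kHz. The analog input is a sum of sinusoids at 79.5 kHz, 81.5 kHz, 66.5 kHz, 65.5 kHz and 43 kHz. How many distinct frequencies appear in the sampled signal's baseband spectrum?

fs/2 = 10.5 kHz.
79.5 kHz mod fs = 16.5 kHz.
16.5 kHz > fs/2 = 10.5 kHz, folds to fs − 16.5 kHz = 4.5 kHz.
81.5 kHz mod fs = 18.5 kHz.
18.5 kHz > fs/2 = 10.5 kHz, folds to fs − 18.5 kHz = 2.5 kHz.
66.5 kHz mod fs = 3.5 kHz.
3.5 kHz ≤ fs/2 = 10.5 kHz, appears at 3.5 kHz.
65.5 kHz mod fs = 2.5 kHz.
2.5 kHz ≤ fs/2 = 10.5 kHz, appears at 2.5 kHz.
43 kHz mod fs = 1 kHz.
1 kHz ≤ fs/2 = 10.5 kHz, appears at 1 kHz.
Distinct values: {1 kHz, 2.5 kHz, 3.5 kHz, 4.5 kHz} → 4.

4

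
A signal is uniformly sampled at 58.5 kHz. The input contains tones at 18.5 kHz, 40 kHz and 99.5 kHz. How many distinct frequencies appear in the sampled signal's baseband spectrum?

fs/2 = 29.25 kHz.
18.5 kHz ≤ fs/2 = 29.25 kHz, passes unchanged.
40 kHz > fs/2 = 29.25 kHz, folds to fs − 40 kHz = 18.5 kHz.
99.5 kHz mod fs = 41 kHz.
41 kHz > fs/2 = 29.25 kHz, folds to fs − 41 kHz = 17.5 kHz.
Distinct values: {17.5 kHz, 18.5 kHz} → 2.

2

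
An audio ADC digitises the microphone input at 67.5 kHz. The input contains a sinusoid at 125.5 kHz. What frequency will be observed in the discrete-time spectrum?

125.5 kHz mod fs = 58 kHz.
58 kHz > fs/2 = 33.75 kHz, folds to fs − 58 kHz = 9.5 kHz.

9.5 kHz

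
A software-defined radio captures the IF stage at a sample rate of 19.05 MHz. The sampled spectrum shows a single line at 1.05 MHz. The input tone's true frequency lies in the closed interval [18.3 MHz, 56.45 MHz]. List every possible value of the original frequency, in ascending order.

Frequencies that alias to 1.05 MHz are k·fs ± 1.05 MHz for integer k ≥ 0.
k=0: 1.05 MHz.
k=1: 18 MHz, 20.1 MHz.
k=2: 37.05 MHz, 39.15 MHz.
k=3: 56.1 MHz, 58.2 MHz.
k=4: 75.15 MHz, 77.25 MHz.
Within [18.3 MHz, 56.45 MHz]: 20.1 MHz, 37.05 MHz, 39.15 MHz, 56.1 MHz.

20.1 MHz, 37.05 MHz, 39.15 MHz, 56.1 MHz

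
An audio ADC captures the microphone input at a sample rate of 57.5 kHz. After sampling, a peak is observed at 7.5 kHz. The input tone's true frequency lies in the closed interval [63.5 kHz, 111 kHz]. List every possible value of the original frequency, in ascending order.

Frequencies that alias to 7.5 kHz are k·fs ± 7.5 kHz for integer k ≥ 0.
k=0: 7.5 kHz.
k=1: 50 kHz, 65 kHz.
k=2: 107.5 kHz, 122.5 kHz.
k=3: 165 kHz, 180 kHz.
Within [63.5 kHz, 111 kHz]: 65 kHz, 107.5 kHz.

65 kHz, 107.5 kHz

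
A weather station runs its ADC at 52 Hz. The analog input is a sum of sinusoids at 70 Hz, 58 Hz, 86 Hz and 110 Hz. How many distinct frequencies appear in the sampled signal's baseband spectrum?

2

fs/2 = 26 Hz.
70 Hz mod fs = 18 Hz.
18 Hz ≤ fs/2 = 26 Hz, appears at 18 Hz.
58 Hz mod fs = 6 Hz.
6 Hz ≤ fs/2 = 26 Hz, appears at 6 Hz.
86 Hz mod fs = 34 Hz.
34 Hz > fs/2 = 26 Hz, folds to fs − 34 Hz = 18 Hz.
110 Hz mod fs = 6 Hz.
6 Hz ≤ fs/2 = 26 Hz, appears at 6 Hz.
Distinct values: {6 Hz, 18 Hz} → 2.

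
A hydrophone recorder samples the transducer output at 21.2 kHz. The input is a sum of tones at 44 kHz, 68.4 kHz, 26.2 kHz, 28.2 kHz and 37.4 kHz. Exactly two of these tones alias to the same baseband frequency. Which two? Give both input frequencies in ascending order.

26.2 kHz, 37.4 kHz

fs/2 = 10.6 kHz.
44 kHz mod fs = 1.6 kHz.
1.6 kHz ≤ fs/2 = 10.6 kHz, appears at 1.6 kHz.
68.4 kHz mod fs = 4.8 kHz.
4.8 kHz ≤ fs/2 = 10.6 kHz, appears at 4.8 kHz.
26.2 kHz mod fs = 5 kHz.
5 kHz ≤ fs/2 = 10.6 kHz, appears at 5 kHz.
28.2 kHz mod fs = 7 kHz.
7 kHz ≤ fs/2 = 10.6 kHz, appears at 7 kHz.
37.4 kHz mod fs = 16.2 kHz.
16.2 kHz > fs/2 = 10.6 kHz, folds to fs − 16.2 kHz = 5 kHz.
26.2 kHz and 37.4 kHz both map to 5 kHz.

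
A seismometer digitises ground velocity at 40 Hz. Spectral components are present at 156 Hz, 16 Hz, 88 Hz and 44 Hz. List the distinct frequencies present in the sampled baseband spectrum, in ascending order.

fs/2 = 20 Hz.
156 Hz mod fs = 36 Hz.
36 Hz > fs/2 = 20 Hz, folds to fs − 36 Hz = 4 Hz.
16 Hz ≤ fs/2 = 20 Hz, passes unchanged.
88 Hz mod fs = 8 Hz.
8 Hz ≤ fs/2 = 20 Hz, appears at 8 Hz.
44 Hz mod fs = 4 Hz.
4 Hz ≤ fs/2 = 20 Hz, appears at 4 Hz.
Distinct values: {4 Hz, 8 Hz, 16 Hz}.

4 Hz, 8 Hz, 16 Hz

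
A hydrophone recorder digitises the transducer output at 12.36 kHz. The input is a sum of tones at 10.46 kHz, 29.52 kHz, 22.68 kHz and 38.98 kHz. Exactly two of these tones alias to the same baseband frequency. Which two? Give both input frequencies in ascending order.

fs/2 = 6.18 kHz.
10.46 kHz > fs/2 = 6.18 kHz, folds to fs − 10.46 kHz = 1.9 kHz.
29.52 kHz mod fs = 4.8 kHz.
4.8 kHz ≤ fs/2 = 6.18 kHz, appears at 4.8 kHz.
22.68 kHz mod fs = 10.32 kHz.
10.32 kHz > fs/2 = 6.18 kHz, folds to fs − 10.32 kHz = 2.04 kHz.
38.98 kHz mod fs = 1.9 kHz.
1.9 kHz ≤ fs/2 = 6.18 kHz, appears at 1.9 kHz.
10.46 kHz and 38.98 kHz both map to 1.9 kHz.

10.46 kHz, 38.98 kHz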